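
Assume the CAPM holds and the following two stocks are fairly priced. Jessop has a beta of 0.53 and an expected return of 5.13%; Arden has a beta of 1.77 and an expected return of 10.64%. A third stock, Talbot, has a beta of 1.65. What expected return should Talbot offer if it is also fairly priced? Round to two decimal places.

10.11%

MRP (SML slope) = (10.64% − 5.13%) / (1.77 − 0.53) = 5.51% / 1.24 = 4.4435%
R_f (intercept) = 5.13% − 0.53 × 4.4435% = 2.7749%
E(R_Talbot) = R_f + β × MRP = 2.7749% + 1.65 × 4.4435% = 10.11%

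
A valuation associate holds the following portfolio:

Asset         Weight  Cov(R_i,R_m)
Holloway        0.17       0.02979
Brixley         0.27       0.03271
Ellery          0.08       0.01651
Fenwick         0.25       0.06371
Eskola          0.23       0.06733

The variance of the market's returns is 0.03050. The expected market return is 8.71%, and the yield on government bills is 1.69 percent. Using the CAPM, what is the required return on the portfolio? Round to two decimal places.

12.42%

β_Holloway = 0.02979 / 0.03050 = 0.9767
β_Brixley = 0.03271 / 0.03050 = 1.0725
β_Ellery = 0.01651 / 0.03050 = 0.5413
β_Fenwick = 0.06371 / 0.03050 = 2.0889
β_Eskola = 0.06733 / 0.03050 = 2.2075
β_P = Σ w_i β_i = 0.17×0.9767 + 0.27×1.0725 + 0.08×0.5413 + 0.25×2.0889 + 0.23×2.2075 = 1.5289
MRP = 8.71% − 1.69% = 7.02%
E(R_P) = R_f + β_P × MRP = 1.69% + 1.5289 × 7.02% = 12.42%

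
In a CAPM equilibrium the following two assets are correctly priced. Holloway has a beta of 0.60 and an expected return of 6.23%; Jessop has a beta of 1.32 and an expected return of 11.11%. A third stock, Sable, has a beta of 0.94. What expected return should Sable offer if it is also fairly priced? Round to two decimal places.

MRP (SML slope) = (11.11% − 6.23%) / (1.32 − 0.60) = 4.88% / 0.72 = 6.7778%
R_f (intercept) = 6.23% − 0.60 × 6.7778% = 2.1633%
E(R_Sable) = R_f + β × MRP = 2.1633% + 0.94 × 6.7778% = 8.53%

8.53%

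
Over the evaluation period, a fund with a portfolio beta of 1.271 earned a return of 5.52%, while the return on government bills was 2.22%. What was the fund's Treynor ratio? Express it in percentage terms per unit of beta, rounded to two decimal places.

Treynor = (R_P − R_f) / β_P = (5.52% − 2.22%) / 1.2710 = 3.30% / 1.2710 = 2.60%

2.60%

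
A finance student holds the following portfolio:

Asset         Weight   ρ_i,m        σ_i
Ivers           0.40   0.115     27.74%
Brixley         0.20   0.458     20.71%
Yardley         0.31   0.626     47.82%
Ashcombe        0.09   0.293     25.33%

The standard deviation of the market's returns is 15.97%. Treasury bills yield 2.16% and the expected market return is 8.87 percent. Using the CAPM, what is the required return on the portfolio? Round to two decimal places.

β_Ivers = 0.115 × 27.74% / 15.97% = 0.1998
β_Brixley = 0.458 × 20.71% / 15.97% = 0.5939
β_Yardley = 0.626 × 47.82% / 15.97% = 1.8745
β_Ashcombe = 0.293 × 25.33% / 15.97% = 0.4647
β_P = Σ w_i β_i = 0.40×0.1998 + 0.20×0.5939 + 0.31×1.8745 + 0.09×0.4647 = 0.8216
MRP = 8.87% − 2.16% = 6.71%
E(R_P) = R_f + β_P × MRP = 2.16% + 0.8216 × 6.71% = 7.67%

7.67%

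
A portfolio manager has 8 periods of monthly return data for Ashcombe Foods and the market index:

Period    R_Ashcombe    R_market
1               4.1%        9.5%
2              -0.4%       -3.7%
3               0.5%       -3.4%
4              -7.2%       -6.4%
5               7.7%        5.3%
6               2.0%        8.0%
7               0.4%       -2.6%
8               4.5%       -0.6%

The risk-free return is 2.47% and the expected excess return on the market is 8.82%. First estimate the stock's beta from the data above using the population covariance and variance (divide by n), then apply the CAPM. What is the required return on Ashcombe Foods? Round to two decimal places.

Mean R_i = (4.1 − 0.4 + 0.5 − 7.2 + 7.7 + 2.0 + 0.4 + 4.5) / 8 = 1.4500%
Mean R_m = (9.5 − 3.7 − 3.4 − 6.4 + 5.3 + 8.0 − 2.6 − 0.6) / 8 = 0.7625%
Σ(R_i − R̄_i)(R_m − R̄_m) = 129.0350  ⇒  Cov = 129.0350 / 8 = 16.1294
Σ(R_m − R̄_m)² = 251.0188  ⇒  Var(R_m) = 251.0188 / 8 = 31.3774
β = Cov / Var(R_m) = 16.1294 / 31.3774 = 0.5140
E(R) = R_f + β × MRP = 2.47% + 0.5140 × 8.82% = 7.00%

7.00%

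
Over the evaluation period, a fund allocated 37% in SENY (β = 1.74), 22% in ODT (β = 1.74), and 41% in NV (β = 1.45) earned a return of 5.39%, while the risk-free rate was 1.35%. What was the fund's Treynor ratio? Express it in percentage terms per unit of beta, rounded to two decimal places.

2.49%

β_P = 0.37×1.74 + 0.22×1.74 + 0.41×1.45 = 1.6211
Treynor = (R_P − R_f) / β_P = (5.39% − 1.35%) / 1.6211 = 4.04% / 1.6211 = 2.49%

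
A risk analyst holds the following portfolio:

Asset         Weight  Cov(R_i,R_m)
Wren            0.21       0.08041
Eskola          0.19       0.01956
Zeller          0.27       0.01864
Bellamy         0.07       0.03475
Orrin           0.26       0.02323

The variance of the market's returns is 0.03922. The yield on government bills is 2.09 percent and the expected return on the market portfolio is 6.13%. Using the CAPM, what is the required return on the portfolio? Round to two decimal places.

β_Wren = 0.08041 / 0.03922 = 2.0502
β_Eskola = 0.01956 / 0.03922 = 0.4987
β_Zeller = 0.01864 / 0.03922 = 0.4753
β_Bellamy = 0.03475 / 0.03922 = 0.8860
β_Orrin = 0.02323 / 0.03922 = 0.5923
β_P = Σ w_i β_i = 0.21×2.0502 + 0.19×0.4987 + 0.27×0.4753 + 0.07×0.8860 + 0.26×0.5923 = 0.8696
MRP = 6.13% − 2.09% = 4.04%
E(R_P) = R_f + β_P × MRP = 2.09% + 0.8696 × 4.04% = 5.60%

5.60%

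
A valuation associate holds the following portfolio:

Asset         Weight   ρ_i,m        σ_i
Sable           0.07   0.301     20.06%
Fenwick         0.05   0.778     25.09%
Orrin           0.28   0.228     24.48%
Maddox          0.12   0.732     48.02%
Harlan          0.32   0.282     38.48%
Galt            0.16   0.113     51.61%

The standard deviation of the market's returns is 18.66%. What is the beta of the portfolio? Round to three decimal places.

0.621

β_Sable = 0.301 × 20.06% / 18.66% = 0.3236
β_Fenwick = 0.778 × 25.09% / 18.66% = 1.0461
β_Orrin = 0.228 × 24.48% / 18.66% = 0.2991
β_Maddox = 0.732 × 48.02% / 18.66% = 1.8837
β_Harlan = 0.282 × 38.48% / 18.66% = 0.5815
β_Galt = 0.113 × 51.61% / 18.66% = 0.3125
β_P = Σ w_i β_i = 0.07×0.3236 + 0.05×1.0461 + 0.28×0.2991 + 0.12×1.8837 + 0.32×0.5815 + 0.16×0.3125 = 0.6208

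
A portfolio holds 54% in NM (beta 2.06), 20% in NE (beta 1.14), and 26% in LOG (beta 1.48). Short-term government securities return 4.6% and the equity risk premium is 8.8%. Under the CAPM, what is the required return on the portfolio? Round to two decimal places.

19.78%

β_P = Σ w_i β_i = 0.54×2.06 + 0.20×1.14 + 0.26×1.48 = 1.7252
E(R_P) = R_f + β_P × MRP = 4.6% + 1.7252 × 8.8% = 19.78%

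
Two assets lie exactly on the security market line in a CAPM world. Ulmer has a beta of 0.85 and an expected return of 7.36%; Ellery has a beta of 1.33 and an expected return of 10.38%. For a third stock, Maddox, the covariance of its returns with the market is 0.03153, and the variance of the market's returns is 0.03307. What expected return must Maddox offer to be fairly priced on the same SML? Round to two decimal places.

8.01%

MRP = (10.38% − 7.36%) / (1.33 − 0.85) = 6.2917%
R_f = 7.36% − 0.85 × 6.2917% = 2.0121%
β_Maddox = Cov / Var(R_m) = 0.03153 / 0.03307 = 0.9534
E(R_Maddox) = R_f + β × MRP = 2.0121% + 0.9534 × 6.2917% = 8.01%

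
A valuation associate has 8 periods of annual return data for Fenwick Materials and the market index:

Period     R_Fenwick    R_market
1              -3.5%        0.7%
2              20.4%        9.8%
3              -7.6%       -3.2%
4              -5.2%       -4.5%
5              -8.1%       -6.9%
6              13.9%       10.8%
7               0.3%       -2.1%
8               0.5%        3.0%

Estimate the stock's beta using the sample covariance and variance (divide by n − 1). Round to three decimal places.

Mean R_i = (-3.5 + 20.4 − 7.6 − 5.2 − 8.1 + 13.9 + 0.3 + 0.5) / 8 = 1.3375%
Mean R_m = (0.7 + 9.8 − 3.2 − 4.5 − 6.9 + 10.8 − 2.1 + 3.0) / 8 = 0.9500%
Σ(R_i − R̄_i)(R_m − R̄_m) = 441.9050  ⇒  Cov = 441.9050 / 7 = 63.1293
Σ(R_m − R̄_m)² = 297.4600  ⇒  Var(R_m) = 297.4600 / 7 = 42.4943
β = Cov / Var(R_m) = 63.1293 / 42.4943 = 1.4856

1.486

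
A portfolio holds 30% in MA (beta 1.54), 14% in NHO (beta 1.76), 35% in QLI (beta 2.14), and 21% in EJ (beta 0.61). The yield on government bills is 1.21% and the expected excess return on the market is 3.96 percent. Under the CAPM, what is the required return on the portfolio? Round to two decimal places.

7.49%

β_P = Σ w_i β_i = 0.30×1.54 + 0.14×1.76 + 0.35×2.14 + 0.21×0.61 = 1.5855
E(R_P) = R_f + β_P × MRP = 1.21% + 1.5855 × 3.96% = 7.49%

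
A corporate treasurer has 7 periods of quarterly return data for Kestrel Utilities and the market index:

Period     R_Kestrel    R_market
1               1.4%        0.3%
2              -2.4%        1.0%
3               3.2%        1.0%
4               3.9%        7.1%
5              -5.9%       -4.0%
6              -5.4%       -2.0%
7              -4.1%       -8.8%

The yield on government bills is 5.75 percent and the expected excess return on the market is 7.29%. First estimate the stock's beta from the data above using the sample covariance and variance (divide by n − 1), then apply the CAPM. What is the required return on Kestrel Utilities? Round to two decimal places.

Mean R_i = (1.4 − 2.4 + 3.2 + 3.9 − 5.9 − 5.4 − 4.1) / 7 = -1.3286%
Mean R_m = (0.3 + 1.0 + 1.0 + 7.1 − 4.0 − 2.0 − 8.8) / 7 = -0.7714%
Σ(R_i − R̄_i)(R_m − R̄_m) = 92.2157  ⇒  Cov = 92.2157 / 6 = 15.3693
Σ(R_m − R̄_m)² = 145.7743  ⇒  Var(R_m) = 145.7743 / 6 = 24.2957
β = Cov / Var(R_m) = 15.3693 / 24.2957 = 0.6326
E(R) = R_f + β × MRP = 5.75% + 0.6326 × 7.29% = 10.36%

10.36%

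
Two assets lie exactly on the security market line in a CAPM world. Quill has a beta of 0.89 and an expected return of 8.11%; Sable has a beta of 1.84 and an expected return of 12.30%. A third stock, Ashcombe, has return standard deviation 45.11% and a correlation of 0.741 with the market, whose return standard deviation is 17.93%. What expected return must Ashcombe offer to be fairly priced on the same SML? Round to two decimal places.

12.41%

MRP = (12.30% − 8.11%) / (1.84 − 0.89) = 4.4105%
R_f = 8.11% − 0.89 × 4.4105% = 4.1847%
β_Ashcombe = ρ·σ_i/σ_m = 0.741 × 45.11 / 17.93 = 1.8643
E(R_Ashcombe) = R_f + β × MRP = 4.1847% + 1.8643 × 4.4105% = 12.41%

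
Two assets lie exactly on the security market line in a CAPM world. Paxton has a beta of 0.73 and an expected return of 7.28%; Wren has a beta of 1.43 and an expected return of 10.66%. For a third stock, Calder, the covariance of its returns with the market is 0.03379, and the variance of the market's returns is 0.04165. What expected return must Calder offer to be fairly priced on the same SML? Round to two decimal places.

MRP = (10.66% − 7.28%) / (1.43 − 0.73) = 4.8286%
R_f = 7.28% − 0.73 × 4.8286% = 3.7551%
β_Calder = Cov / Var(R_m) = 0.03379 / 0.04165 = 0.8113
E(R_Calder) = R_f + β × MRP = 3.7551% + 0.8113 × 4.8286% = 7.67%

7.67%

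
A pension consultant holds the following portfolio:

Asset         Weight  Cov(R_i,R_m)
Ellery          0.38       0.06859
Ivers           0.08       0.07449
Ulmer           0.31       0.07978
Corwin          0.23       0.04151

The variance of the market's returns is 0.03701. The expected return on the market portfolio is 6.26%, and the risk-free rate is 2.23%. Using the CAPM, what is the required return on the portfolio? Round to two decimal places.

9.45%

β_Ellery = 0.06859 / 0.03701 = 1.8533
β_Ivers = 0.07449 / 0.03701 = 2.0127
β_Ulmer = 0.07978 / 0.03701 = 2.1556
β_Corwin = 0.04151 / 0.03701 = 1.1216
β_P = Σ w_i β_i = 0.38×1.8533 + 0.08×2.0127 + 0.31×2.1556 + 0.23×1.1216 = 1.7915
MRP = 6.26% − 2.23% = 4.03%
E(R_P) = R_f + β_P × MRP = 2.23% + 1.7915 × 4.03% = 9.45%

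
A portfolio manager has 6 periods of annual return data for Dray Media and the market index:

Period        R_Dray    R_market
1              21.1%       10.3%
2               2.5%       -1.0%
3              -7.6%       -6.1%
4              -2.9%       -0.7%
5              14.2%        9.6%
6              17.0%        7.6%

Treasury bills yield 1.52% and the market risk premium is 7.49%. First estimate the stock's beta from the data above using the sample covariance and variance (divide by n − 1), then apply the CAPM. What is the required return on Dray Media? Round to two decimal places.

Mean R_i = (21.1 + 2.5 − 7.6 − 2.9 + 14.2 + 17.0) / 6 = 7.3833%
Mean R_m = (10.3 − 1.0 − 6.1 − 0.7 + 9.6 + 7.6) / 6 = 3.2833%
Σ(R_i − R̄_i)(R_m − R̄_m) = 383.2883  ⇒  Cov = 383.2883 / 5 = 76.6577
Σ(R_m − R̄_m)² = 230.0283  ⇒  Var(R_m) = 230.0283 / 5 = 46.0057
β = Cov / Var(R_m) = 76.6577 / 46.0057 = 1.6663
E(R) = R_f + β × MRP = 1.52% + 1.6663 × 7.49% = 14.00%

14.00%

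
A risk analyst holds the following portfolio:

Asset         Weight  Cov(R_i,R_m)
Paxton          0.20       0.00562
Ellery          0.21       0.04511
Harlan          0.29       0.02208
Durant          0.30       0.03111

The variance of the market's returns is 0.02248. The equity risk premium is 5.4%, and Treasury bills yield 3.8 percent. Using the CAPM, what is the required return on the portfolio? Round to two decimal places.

10.13%

β_Paxton = 0.00562 / 0.02248 = 0.2500
β_Ellery = 0.04511 / 0.02248 = 2.0067
β_Harlan = 0.02208 / 0.02248 = 0.9822
β_Durant = 0.03111 / 0.02248 = 1.3839
β_P = Σ w_i β_i = 0.20×0.2500 + 0.21×2.0067 + 0.29×0.9822 + 0.30×1.3839 = 1.1714
E(R_P) = R_f + β_P × MRP = 3.8% + 1.1714 × 5.4% = 10.13%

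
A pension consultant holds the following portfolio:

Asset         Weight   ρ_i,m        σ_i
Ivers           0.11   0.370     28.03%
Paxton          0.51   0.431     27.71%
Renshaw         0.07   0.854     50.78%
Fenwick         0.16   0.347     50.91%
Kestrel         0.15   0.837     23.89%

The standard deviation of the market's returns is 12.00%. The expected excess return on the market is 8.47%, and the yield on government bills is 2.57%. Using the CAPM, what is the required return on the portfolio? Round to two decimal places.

13.93%

β_Ivers = 0.370 × 28.03% / 12.00% = 0.8643
β_Paxton = 0.431 × 27.71% / 12.00% = 0.9953
β_Renshaw = 0.854 × 50.78% / 12.00% = 3.6138
β_Fenwick = 0.347 × 50.91% / 12.00% = 1.4721
β_Kestrel = 0.837 × 23.89% / 12.00% = 1.6663
β_P = Σ w_i β_i = 0.11×0.8643 + 0.51×0.9953 + 0.07×3.6138 + 0.16×1.4721 + 0.15×1.6663 = 1.3411
E(R_P) = R_f + β_P × MRP = 2.57% + 1.3411 × 8.47% = 13.93%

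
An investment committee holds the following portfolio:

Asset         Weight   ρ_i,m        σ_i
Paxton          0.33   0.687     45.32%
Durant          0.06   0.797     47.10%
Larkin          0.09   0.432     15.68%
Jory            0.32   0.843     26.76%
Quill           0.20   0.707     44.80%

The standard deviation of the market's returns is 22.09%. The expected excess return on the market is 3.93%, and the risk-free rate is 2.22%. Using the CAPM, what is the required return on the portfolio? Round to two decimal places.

β_Paxton = 0.687 × 45.32% / 22.09% = 1.4095
β_Durant = 0.797 × 47.10% / 22.09% = 1.6994
β_Larkin = 0.432 × 15.68% / 22.09% = 0.3066
β_Jory = 0.843 × 26.76% / 22.09% = 1.0212
β_Quill = 0.707 × 44.80% / 22.09% = 1.4338
β_P = Σ w_i β_i = 0.33×1.4095 + 0.06×1.6994 + 0.09×0.3066 + 0.32×1.0212 + 0.20×1.4338 = 1.2082
E(R_P) = R_f + β_P × MRP = 2.22% + 1.2082 × 3.93% = 6.97%

6.97%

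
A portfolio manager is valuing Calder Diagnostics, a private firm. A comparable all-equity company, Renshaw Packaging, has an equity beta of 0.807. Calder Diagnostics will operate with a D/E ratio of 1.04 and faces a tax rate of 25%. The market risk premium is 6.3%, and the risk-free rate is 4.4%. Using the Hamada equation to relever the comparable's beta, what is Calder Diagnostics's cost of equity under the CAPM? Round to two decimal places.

β_L = β_U × [1 + (1 − t)(D/E)] = 0.807 × [1 + (1 − 0.25) × 1.04]
    = 0.807 × [1 + 0.75 × 1.04] = 0.807 × 1.7800 = 1.4365
E(R) = R_f + β_L × MRP = 4.4% + 1.4365 × 6.3% = 13.45%

13.45%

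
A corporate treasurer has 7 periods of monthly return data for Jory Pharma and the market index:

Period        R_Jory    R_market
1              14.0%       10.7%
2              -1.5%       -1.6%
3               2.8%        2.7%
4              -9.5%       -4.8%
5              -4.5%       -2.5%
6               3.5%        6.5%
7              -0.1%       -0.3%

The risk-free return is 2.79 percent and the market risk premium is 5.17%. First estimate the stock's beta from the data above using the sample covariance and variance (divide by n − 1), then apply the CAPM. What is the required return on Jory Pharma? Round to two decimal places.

Mean R_i = (14.0 − 1.5 + 2.8 − 9.5 − 4.5 + 3.5 − 0.1) / 7 = 0.6714%
Mean R_m = (10.7 − 1.6 + 2.7 − 4.8 − 2.5 + 6.5 − 0.3) / 7 = 1.5286%
Σ(R_i − R̄_i)(R_m − R̄_m) = 232.2057  ⇒  Cov = 232.2057 / 6 = 38.7010
Σ(R_m − R̄_m)² = 179.6143  ⇒  Var(R_m) = 179.6143 / 6 = 29.9357
β = Cov / Var(R_m) = 38.7010 / 29.9357 = 1.2928
E(R) = R_f + β × MRP = 2.79% + 1.2928 × 5.17% = 9.47%

9.47%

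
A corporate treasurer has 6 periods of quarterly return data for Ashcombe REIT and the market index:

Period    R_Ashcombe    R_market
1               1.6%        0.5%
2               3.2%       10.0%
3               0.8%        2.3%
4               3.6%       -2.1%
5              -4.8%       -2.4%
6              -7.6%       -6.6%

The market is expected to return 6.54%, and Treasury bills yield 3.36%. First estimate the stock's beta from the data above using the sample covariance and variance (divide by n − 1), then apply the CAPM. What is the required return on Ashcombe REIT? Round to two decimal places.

Mean R_i = (1.6 + 3.2 + 0.8 + 3.6 − 4.8 − 7.6) / 6 = -0.5333%
Mean R_m = (0.5 + 10.0 + 2.3 − 2.1 − 2.4 − 6.6) / 6 = 0.2833%
Σ(R_i − R̄_i)(R_m − R̄_m) = 89.6667  ⇒  Cov = 89.6667 / 5 = 17.9333
Σ(R_m − R̄_m)² = 158.7883  ⇒  Var(R_m) = 158.7883 / 5 = 31.7577
β = Cov / Var(R_m) = 17.9333 / 31.7577 = 0.5647
MRP = 6.54% − 3.36% = 3.18%
E(R) = R_f + β × MRP = 3.36% + 0.5647 × 3.18% = 5.16%

5.16%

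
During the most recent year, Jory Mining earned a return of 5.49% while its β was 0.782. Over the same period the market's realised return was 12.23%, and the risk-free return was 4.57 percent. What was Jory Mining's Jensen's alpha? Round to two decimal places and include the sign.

Market excess return = 12.23% − 4.57% = 7.66%
CAPM benchmark = R_f + β(R_m − R_f) = 4.57% + 0.782 × 7.66% = 10.56012%
α = actual − benchmark = 5.49% − 10.56012% = -5.07%

-5.07%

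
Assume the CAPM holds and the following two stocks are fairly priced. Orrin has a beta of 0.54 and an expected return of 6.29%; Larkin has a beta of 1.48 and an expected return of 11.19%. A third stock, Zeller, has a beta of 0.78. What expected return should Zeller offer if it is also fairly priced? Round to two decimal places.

7.54%

MRP (SML slope) = (11.19% − 6.29%) / (1.48 − 0.54) = 4.90% / 0.94 = 5.2128%
R_f (intercept) = 6.29% − 0.54 × 5.2128% = 3.4751%
E(R_Zeller) = R_f + β × MRP = 3.4751% + 0.78 × 5.2128% = 7.54%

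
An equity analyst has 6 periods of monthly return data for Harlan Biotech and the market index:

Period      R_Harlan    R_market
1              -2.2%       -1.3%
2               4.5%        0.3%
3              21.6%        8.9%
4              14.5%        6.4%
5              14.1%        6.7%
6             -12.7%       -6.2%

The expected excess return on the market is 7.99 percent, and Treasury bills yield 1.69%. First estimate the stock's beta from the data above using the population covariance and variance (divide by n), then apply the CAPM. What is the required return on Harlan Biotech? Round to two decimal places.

Mean R_i = (-2.2 + 4.5 + 21.6 + 14.5 + 14.1 − 12.7) / 6 = 6.6333%
Mean R_m = (-1.3 + 0.3 + 8.9 + 6.4 + 6.7 − 6.2) / 6 = 2.4667%
Σ(R_i − R̄_i)(R_m − R̄_m) = 364.2867  ⇒  Cov = 364.2867 / 6 = 60.7145
Σ(R_m − R̄_m)² = 168.7733  ⇒  Var(R_m) = 168.7733 / 6 = 28.1289
β = Cov / Var(R_m) = 60.7145 / 28.1289 = 2.1584
E(R) = R_f + β × MRP = 1.69% + 2.1584 × 7.99% = 18.94%

18.94%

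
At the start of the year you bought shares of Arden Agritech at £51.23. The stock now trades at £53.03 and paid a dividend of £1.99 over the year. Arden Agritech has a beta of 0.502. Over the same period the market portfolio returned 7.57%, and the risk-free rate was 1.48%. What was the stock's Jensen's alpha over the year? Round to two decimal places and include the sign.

+2.86%

Realised HPR = (P1 + D1 − P0) / P0 = (53.03 + 1.99 − 51.23) / 51.23 = 3.79 / 51.23 = 7.3980%
MRP = 7.57% − 1.48% = 6.09%
CAPM required = R_f + β·MRP = 1.48% + 0.502 × 6.09% = 4.53718%
α = realised − required = 7.3980% − 4.53718% = +2.86%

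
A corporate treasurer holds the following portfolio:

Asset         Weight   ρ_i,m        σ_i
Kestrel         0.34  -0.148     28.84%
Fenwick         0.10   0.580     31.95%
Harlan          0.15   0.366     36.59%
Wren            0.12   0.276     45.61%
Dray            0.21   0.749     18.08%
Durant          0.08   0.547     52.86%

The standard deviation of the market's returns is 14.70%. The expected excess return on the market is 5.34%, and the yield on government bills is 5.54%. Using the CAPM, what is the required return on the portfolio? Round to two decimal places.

8.84%

β_Kestrel = -0.148 × 28.84% / 14.70% = -0.2904
β_Fenwick = 0.580 × 31.95% / 14.70% = 1.2606
β_Harlan = 0.366 × 36.59% / 14.70% = 0.9110
β_Wren = 0.276 × 45.61% / 14.70% = 0.8564
β_Dray = 0.749 × 18.08% / 14.70% = 0.9212
β_Durant = 0.547 × 52.86% / 14.70% = 1.9670
β_P = Σ w_i β_i = 0.34×-0.2904 + 0.10×1.2606 + 0.15×0.9110 + 0.12×0.8564 + 0.21×0.9212 + 0.08×1.9670 = 0.6176
E(R_P) = R_f + β_P × MRP = 5.54% + 0.6176 × 5.34% = 8.84%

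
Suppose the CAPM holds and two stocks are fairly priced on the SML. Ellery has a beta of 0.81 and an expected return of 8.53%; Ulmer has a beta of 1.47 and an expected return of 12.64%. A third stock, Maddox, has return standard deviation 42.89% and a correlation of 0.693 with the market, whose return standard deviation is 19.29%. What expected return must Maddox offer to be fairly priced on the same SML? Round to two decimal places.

MRP = (12.64% − 8.53%) / (1.47 − 0.81) = 6.2273%
R_f = 8.53% − 0.81 × 6.2273% = 3.4859%
β_Maddox = ρ·σ_i/σ_m = 0.693 × 42.89 / 19.29 = 1.5408
E(R_Maddox) = R_f + β × MRP = 3.4859% + 1.5408 × 6.2273% = 13.08%

13.08%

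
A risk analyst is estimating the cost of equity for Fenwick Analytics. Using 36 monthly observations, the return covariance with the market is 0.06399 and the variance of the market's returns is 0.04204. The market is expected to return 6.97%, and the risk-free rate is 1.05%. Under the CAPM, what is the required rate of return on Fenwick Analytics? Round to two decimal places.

β = Cov(R_i, R_m) / Var(R_m) = 0.06399 / 0.04204 = 1.5221
MRP = 6.97% − 1.05% = 5.92%
E(R) = R_f + β × MRP = 1.05% + 1.5221 × 5.92% = 10.06%

10.06%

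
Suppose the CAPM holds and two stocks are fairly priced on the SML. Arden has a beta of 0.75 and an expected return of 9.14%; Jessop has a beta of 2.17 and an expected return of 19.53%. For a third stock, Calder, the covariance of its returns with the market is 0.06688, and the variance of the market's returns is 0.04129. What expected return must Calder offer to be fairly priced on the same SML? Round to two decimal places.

15.50%

MRP = (19.53% − 9.14%) / (2.17 − 0.75) = 7.3169%
R_f = 9.14% − 0.75 × 7.3169% = 3.6523%
β_Calder = Cov / Var(R_m) = 0.06688 / 0.04129 = 1.6198
E(R_Calder) = R_f + β × MRP = 3.6523% + 1.6198 × 7.3169% = 15.50%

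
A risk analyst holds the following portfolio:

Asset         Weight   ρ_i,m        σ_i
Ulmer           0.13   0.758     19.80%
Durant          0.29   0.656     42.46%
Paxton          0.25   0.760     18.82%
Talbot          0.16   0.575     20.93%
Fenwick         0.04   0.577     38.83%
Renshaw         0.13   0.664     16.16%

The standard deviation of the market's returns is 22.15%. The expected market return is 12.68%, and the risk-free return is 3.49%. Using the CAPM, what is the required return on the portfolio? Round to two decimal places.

10.88%

β_Ulmer = 0.758 × 19.80% / 22.15% = 0.6776
β_Durant = 0.656 × 42.46% / 22.15% = 1.2575
β_Paxton = 0.760 × 18.82% / 22.15% = 0.6457
β_Talbot = 0.575 × 20.93% / 22.15% = 0.5433
β_Fenwick = 0.577 × 38.83% / 22.15% = 1.0115
β_Renshaw = 0.664 × 16.16% / 22.15% = 0.4844
β_P = Σ w_i β_i = 0.13×0.6776 + 0.29×1.2575 + 0.25×0.6457 + 0.16×0.5433 + 0.04×1.0115 + 0.13×0.4844 = 0.8045
MRP = 12.68% − 3.49% = 9.19%
E(R_P) = R_f + β_P × MRP = 3.49% + 0.8045 × 9.19% = 10.88%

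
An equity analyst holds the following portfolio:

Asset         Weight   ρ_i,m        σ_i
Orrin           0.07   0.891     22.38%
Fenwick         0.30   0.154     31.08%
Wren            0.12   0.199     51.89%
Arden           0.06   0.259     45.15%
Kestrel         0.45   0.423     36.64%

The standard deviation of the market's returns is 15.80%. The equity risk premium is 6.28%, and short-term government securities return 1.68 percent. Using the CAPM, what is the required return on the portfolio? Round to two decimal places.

6.35%

β_Orrin = 0.891 × 22.38% / 15.80% = 1.2621
β_Fenwick = 0.154 × 31.08% / 15.80% = 0.3029
β_Wren = 0.199 × 51.89% / 15.80% = 0.6536
β_Arden = 0.259 × 45.15% / 15.80% = 0.7401
β_Kestrel = 0.423 × 36.64% / 15.80% = 0.9809
β_P = Σ w_i β_i = 0.07×1.2621 + 0.30×0.3029 + 0.12×0.6536 + 0.06×0.7401 + 0.45×0.9809 = 0.7435
E(R_P) = R_f + β_P × MRP = 1.68% + 0.7435 × 6.28% = 6.35%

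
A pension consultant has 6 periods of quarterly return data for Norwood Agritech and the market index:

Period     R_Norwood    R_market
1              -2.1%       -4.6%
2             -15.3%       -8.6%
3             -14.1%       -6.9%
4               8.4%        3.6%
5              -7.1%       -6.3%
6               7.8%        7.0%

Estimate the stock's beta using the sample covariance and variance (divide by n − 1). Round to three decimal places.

1.524

Mean R_i = (-2.1 − 15.3 − 14.1 + 8.4 − 7.1 + 7.8) / 6 = -3.7333%
Mean R_m = (-4.6 − 8.6 − 6.9 + 3.6 − 6.3 + 7.0) / 6 = -2.6333%
Σ(R_i − R̄_i)(R_m − R̄_m) = 309.1133  ⇒  Cov = 309.1133 / 5 = 61.8227
Σ(R_m − R̄_m)² = 202.7733  ⇒  Var(R_m) = 202.7733 / 5 = 40.5547
β = Cov / Var(R_m) = 61.8227 / 40.5547 = 1.5244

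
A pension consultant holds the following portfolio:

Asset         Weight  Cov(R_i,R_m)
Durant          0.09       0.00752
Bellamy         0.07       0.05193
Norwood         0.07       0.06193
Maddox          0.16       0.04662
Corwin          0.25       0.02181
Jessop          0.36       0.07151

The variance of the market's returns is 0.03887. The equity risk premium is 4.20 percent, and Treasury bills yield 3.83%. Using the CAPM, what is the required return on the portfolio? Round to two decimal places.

β_Durant = 0.00752 / 0.03887 = 0.1935
β_Bellamy = 0.05193 / 0.03887 = 1.3360
β_Norwood = 0.06193 / 0.03887 = 1.5933
β_Maddox = 0.04662 / 0.03887 = 1.1994
β_Corwin = 0.02181 / 0.03887 = 0.5611
β_Jessop = 0.07151 / 0.03887 = 1.8397
β_P = Σ w_i β_i = 0.09×0.1935 + 0.07×1.3360 + 0.07×1.5933 + 0.16×1.1994 + 0.25×0.5611 + 0.36×1.8397 = 1.2169
E(R_P) = R_f + β_P × MRP = 3.83% + 1.2169 × 4.20% = 8.94%

8.94%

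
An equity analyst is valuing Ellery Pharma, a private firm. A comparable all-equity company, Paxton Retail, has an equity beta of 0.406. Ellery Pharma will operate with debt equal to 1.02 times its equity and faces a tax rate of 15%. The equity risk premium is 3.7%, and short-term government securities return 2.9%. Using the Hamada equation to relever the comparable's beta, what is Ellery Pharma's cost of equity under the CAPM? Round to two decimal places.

5.70%

β_L = β_U × [1 + (1 − t)(D/E)] = 0.406 × [1 + (1 − 0.15) × 1.02]
    = 0.406 × [1 + 0.85 × 1.02] = 0.406 × 1.8670 = 0.7580
E(R) = R_f + β_L × MRP = 2.9% + 0.7580 × 3.7% = 5.70%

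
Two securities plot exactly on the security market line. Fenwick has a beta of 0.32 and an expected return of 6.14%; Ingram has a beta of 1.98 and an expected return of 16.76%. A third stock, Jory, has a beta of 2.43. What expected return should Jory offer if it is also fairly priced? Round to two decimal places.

MRP (SML slope) = (16.76% − 6.14%) / (1.98 − 0.32) = 10.62% / 1.66 = 6.3976%
R_f (intercept) = 6.14% − 0.32 × 6.3976% = 4.0928%
E(R_Jory) = R_f + β × MRP = 4.0928% + 2.43 × 6.3976% = 19.64%

19.64%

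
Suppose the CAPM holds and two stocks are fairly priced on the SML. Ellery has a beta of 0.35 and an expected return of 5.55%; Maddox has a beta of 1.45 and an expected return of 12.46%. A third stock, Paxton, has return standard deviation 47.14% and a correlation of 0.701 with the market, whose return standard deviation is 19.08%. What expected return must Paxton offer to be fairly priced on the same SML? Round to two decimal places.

MRP = (12.46% − 5.55%) / (1.45 − 0.35) = 6.2818%
R_f = 5.55% − 0.35 × 6.2818% = 3.3514%
β_Paxton = ρ·σ_i/σ_m = 0.701 × 47.14 / 19.08 = 1.7319
E(R_Paxton) = R_f + β × MRP = 3.3514% + 1.7319 × 6.2818% = 14.23%

14.23%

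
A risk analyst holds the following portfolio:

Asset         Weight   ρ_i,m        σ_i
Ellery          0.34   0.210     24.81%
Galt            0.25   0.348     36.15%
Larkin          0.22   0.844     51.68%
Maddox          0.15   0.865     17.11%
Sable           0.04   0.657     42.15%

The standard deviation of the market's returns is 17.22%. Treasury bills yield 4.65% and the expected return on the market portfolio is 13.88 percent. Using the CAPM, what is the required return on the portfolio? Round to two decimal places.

β_Ellery = 0.210 × 24.81% / 17.22% = 0.3026
β_Galt = 0.348 × 36.15% / 17.22% = 0.7306
β_Larkin = 0.844 × 51.68% / 17.22% = 2.5330
β_Maddox = 0.865 × 17.11% / 17.22% = 0.8595
β_Sable = 0.657 × 42.15% / 17.22% = 1.6082
β_P = Σ w_i β_i = 0.34×0.3026 + 0.25×0.7306 + 0.22×2.5330 + 0.15×0.8595 + 0.04×1.6082 = 1.0360
MRP = 13.88% − 4.65% = 9.23%
E(R_P) = R_f + β_P × MRP = 4.65% + 1.0360 × 9.23% = 14.21%

14.21%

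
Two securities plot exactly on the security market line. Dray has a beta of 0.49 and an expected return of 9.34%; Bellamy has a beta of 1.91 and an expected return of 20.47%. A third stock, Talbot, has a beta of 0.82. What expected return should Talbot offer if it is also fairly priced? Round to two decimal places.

11.93%

MRP (SML slope) = (20.47% − 9.34%) / (1.91 − 0.49) = 11.13% / 1.42 = 7.8380%
R_f (intercept) = 9.34% − 0.49 × 7.8380% = 5.4994%
E(R_Talbot) = R_f + β × MRP = 5.4994% + 0.82 × 7.8380% = 11.93%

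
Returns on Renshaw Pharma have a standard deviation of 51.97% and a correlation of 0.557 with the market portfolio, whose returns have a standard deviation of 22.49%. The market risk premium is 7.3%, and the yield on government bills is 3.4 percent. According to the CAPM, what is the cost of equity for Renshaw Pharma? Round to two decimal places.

β = ρ × σ_i / σ_m = 0.557 × 51.97% / 22.49% = 1.2871
E(R) = 3.4% + 1.2871 × 7.3% = 12.80%

12.80%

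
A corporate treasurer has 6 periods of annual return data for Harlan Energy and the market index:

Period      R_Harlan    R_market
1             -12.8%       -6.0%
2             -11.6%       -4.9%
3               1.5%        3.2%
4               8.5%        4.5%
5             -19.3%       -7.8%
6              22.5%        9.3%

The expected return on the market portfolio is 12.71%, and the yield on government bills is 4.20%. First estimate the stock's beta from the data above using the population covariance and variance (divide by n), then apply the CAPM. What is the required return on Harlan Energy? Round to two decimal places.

23.32%

Mean R_i = (-12.8 − 11.6 + 1.5 + 8.5 − 19.3 + 22.5) / 6 = -1.8667%
Mean R_m = (-6.0 − 4.9 + 3.2 + 4.5 − 7.8 + 9.3) / 6 = -0.2833%
Σ(R_i − R̄_i)(R_m − R̄_m) = 533.3067  ⇒  Cov = 533.3067 / 6 = 88.8845
Σ(R_m − R̄_m)² = 237.3483  ⇒  Var(R_m) = 237.3483 / 6 = 39.5581
β = Cov / Var(R_m) = 88.8845 / 39.5581 = 2.2469
MRP = 12.71% − 4.20% = 8.51%
E(R) = R_f + β × MRP = 4.20% + 2.2469 × 8.51% = 23.32%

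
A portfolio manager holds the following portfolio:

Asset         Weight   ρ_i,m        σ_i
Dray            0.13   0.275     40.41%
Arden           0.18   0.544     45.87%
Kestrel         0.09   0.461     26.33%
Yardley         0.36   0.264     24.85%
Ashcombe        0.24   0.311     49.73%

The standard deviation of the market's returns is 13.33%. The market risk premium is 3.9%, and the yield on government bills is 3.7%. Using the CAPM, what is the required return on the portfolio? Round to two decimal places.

β_Dray = 0.275 × 40.41% / 13.33% = 0.8337
β_Arden = 0.544 × 45.87% / 13.33% = 1.8720
β_Kestrel = 0.461 × 26.33% / 13.33% = 0.9106
β_Yardley = 0.264 × 24.85% / 13.33% = 0.4922
β_Ashcombe = 0.311 × 49.73% / 13.33% = 1.1602
β_P = Σ w_i β_i = 0.13×0.8337 + 0.18×1.8720 + 0.09×0.9106 + 0.36×0.4922 + 0.24×1.1602 = 0.9829
E(R_P) = R_f + β_P × MRP = 3.7% + 0.9829 × 3.9% = 7.53%

7.53%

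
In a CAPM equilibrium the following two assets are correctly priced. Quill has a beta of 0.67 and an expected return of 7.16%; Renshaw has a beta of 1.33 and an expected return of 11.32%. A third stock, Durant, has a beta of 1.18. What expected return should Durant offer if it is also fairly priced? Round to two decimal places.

MRP (SML slope) = (11.32% − 7.16%) / (1.33 − 0.67) = 4.16% / 0.66 = 6.3030%
R_f (intercept) = 7.16% − 0.67 × 6.3030% = 2.9370%
E(R_Durant) = R_f + β × MRP = 2.9370% + 1.18 × 6.3030% = 10.37%

10.37%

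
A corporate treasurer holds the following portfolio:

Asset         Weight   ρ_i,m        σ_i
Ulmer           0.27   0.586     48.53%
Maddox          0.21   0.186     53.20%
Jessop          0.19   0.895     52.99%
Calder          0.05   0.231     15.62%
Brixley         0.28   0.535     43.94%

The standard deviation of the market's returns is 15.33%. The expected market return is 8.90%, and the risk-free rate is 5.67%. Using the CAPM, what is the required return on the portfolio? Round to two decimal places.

β_Ulmer = 0.586 × 48.53% / 15.33% = 1.8551
β_Maddox = 0.186 × 53.20% / 15.33% = 0.6455
β_Jessop = 0.895 × 52.99% / 15.33% = 3.0937
β_Calder = 0.231 × 15.62% / 15.33% = 0.2354
β_Brixley = 0.535 × 43.94% / 15.33% = 1.5335
β_P = Σ w_i β_i = 0.27×1.8551 + 0.21×0.6455 + 0.19×3.0937 + 0.05×0.2354 + 0.28×1.5335 = 1.6654
MRP = 8.90% − 5.67% = 3.23%
E(R_P) = R_f + β_P × MRP = 5.67% + 1.6654 × 3.23% = 11.05%

11.05%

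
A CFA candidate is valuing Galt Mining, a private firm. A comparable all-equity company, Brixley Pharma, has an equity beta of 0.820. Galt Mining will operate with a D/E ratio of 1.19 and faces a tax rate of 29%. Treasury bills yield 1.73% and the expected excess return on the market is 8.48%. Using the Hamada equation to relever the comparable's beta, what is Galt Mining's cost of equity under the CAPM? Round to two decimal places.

β_L = β_U × [1 + (1 − t)(D/E)] = 0.820 × [1 + (1 − 0.29) × 1.19]
    = 0.820 × [1 + 0.71 × 1.19] = 0.820 × 1.8449 = 1.5128
E(R) = R_f + β_L × MRP = 1.73% + 1.5128 × 8.48% = 14.56%

14.56%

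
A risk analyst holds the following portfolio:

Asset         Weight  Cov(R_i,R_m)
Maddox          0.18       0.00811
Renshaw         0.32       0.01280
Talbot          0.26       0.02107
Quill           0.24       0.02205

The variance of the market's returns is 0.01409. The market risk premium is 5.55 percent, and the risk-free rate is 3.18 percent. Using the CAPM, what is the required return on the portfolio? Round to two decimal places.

9.61%

β_Maddox = 0.00811 / 0.01409 = 0.5756
β_Renshaw = 0.01280 / 0.01409 = 0.9084
β_Talbot = 0.02107 / 0.01409 = 1.4954
β_Quill = 0.02205 / 0.01409 = 1.5649
β_P = Σ w_i β_i = 0.18×0.5756 + 0.32×0.9084 + 0.26×1.4954 + 0.24×1.5649 = 1.1587
E(R_P) = R_f + β_P × MRP = 3.18% + 1.1587 × 5.55% = 9.61%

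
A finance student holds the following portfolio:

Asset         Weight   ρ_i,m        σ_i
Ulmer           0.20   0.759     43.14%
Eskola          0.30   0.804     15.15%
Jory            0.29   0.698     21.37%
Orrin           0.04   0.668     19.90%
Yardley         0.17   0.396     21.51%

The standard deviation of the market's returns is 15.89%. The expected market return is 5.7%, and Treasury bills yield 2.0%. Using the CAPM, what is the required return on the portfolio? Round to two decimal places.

5.84%

β_Ulmer = 0.759 × 43.14% / 15.89% = 2.0606
β_Eskola = 0.804 × 15.15% / 15.89% = 0.7666
β_Jory = 0.698 × 21.37% / 15.89% = 0.9387
β_Orrin = 0.668 × 19.90% / 15.89% = 0.8366
β_Yardley = 0.396 × 21.51% / 15.89% = 0.5361
β_P = Σ w_i β_i = 0.20×2.0606 + 0.30×0.7666 + 0.29×0.9387 + 0.04×0.8366 + 0.17×0.5361 = 1.0389
MRP = 5.7% − 2.0% = 3.70%
E(R_P) = R_f + β_P × MRP = 2.0% + 1.0389 × 3.7% = 5.84%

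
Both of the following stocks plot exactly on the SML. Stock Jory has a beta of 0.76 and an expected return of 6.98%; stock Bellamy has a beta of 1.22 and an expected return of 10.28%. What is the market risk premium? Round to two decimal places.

7.17%

Both satisfy E(R) = R_f + β·MRP, so the slope of the SML is
MRP = (10.28% − 6.98%) / (1.22 − 0.76) = 3.30% / 0.46 = 7.1739%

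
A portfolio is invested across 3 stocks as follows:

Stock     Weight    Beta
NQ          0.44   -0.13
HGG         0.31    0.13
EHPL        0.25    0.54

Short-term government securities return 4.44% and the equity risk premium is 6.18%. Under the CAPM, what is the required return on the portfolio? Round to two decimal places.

5.17%

β_P = Σ w_i β_i = 0.44×-0.13 + 0.31×0.13 + 0.25×0.54 = 0.1181
E(R_P) = R_f + β_P × MRP = 4.44% + 0.1181 × 6.18% = 5.17%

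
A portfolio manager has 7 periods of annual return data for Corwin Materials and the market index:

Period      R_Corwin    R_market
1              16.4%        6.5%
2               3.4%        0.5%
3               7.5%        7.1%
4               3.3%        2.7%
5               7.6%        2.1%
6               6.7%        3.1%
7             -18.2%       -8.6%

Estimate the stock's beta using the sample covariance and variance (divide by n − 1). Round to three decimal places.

Mean R_i = (16.4 + 3.4 + 7.5 + 3.3 + 7.6 + 6.7 − 18.2) / 7 = 3.8143%
Mean R_m = (6.5 + 0.5 + 7.1 + 2.7 + 2.1 + 3.1 − 8.6) / 7 = 1.9143%
Σ(R_i − R̄_i)(R_m − R̄_m) = 312.5986  ⇒  Cov = 312.5986 / 6 = 52.0998
Σ(R_m − R̄_m)² = 162.5286  ⇒  Var(R_m) = 162.5286 / 6 = 27.0881
β = Cov / Var(R_m) = 52.0998 / 27.0881 = 1.9233

1.923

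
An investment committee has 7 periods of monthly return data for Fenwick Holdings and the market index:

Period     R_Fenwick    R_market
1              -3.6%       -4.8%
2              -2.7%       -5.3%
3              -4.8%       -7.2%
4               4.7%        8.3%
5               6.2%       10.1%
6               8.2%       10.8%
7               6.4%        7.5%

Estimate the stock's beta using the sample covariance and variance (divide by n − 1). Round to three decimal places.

Mean R_i = (-3.6 − 2.7 − 4.8 + 4.7 + 6.2 + 8.2 + 6.4) / 7 = 2.0571%
Mean R_m = (-4.8 − 5.3 − 7.2 + 8.3 + 10.1 + 10.8 + 7.5) / 7 = 2.7714%
Σ(R_i − R̄_i)(R_m − R̄_m) = 264.4314  ⇒  Cov = 264.4314 / 6 = 44.0719
Σ(R_m − R̄_m)² = 392.9943  ⇒  Var(R_m) = 392.9943 / 6 = 65.4991
β = Cov / Var(R_m) = 44.0719 / 65.4991 = 0.6729

0.673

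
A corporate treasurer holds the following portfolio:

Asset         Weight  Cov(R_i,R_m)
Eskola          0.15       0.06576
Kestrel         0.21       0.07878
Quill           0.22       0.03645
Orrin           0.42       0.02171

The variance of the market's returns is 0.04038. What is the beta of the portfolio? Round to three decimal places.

β_Eskola = 0.06576 / 0.04038 = 1.6285
β_Kestrel = 0.07878 / 0.04038 = 1.9510
β_Quill = 0.03645 / 0.04038 = 0.9027
β_Orrin = 0.02171 / 0.04038 = 0.5376
β_P = Σ w_i β_i = 0.15×1.6285 + 0.21×1.9510 + 0.22×0.9027 + 0.42×0.5376 = 1.0784

1.078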